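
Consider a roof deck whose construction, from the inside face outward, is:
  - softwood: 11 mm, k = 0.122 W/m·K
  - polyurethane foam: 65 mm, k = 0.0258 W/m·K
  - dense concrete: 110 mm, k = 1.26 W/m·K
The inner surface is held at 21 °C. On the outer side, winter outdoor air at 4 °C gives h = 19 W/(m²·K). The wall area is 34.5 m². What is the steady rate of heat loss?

Q ≈ 213 W

Using the resistance-network approach (series):
R_softwood = L/(kA) = 0.011/(0.122×34.5) = 0.002613 K/W
R_polyurethane foam = L/(kA) = 0.065/(0.0258×34.5) = 0.07303 K/W
R_dense concrete = L/(kA) = 0.11/(1.26×34.5) = 0.00253 K/W
R_outer film = 1/(h_o·A) = 1/(19×34.5) = 0.001526 K/W
R_total = 0.07969 K/W
Q = ΔT / R_total = 17 / 0.07969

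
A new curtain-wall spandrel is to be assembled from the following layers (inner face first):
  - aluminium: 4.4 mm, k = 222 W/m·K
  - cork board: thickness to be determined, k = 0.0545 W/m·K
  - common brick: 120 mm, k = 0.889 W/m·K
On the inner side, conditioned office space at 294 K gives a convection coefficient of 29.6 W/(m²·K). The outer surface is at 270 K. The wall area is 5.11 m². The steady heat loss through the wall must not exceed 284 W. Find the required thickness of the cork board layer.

Treating each layer as a thermal resistance in series:
R_inner film = 1/(h_i·A) = 1/(29.6×5.11) = 0.006611 K/W
R_aluminium = L/(kA) = 0.0044/(222×5.11) = 3.879×10^-6 K/W
R_common brick = L/(kA) = 0.12/(0.889×5.11) = 0.02642 K/W
Sum of the known resistances R_other = 0.03303 K/W
Required total resistance R_tot = ΔT/Q_allow = 24/284 = 0.08451 K/W
R_cork board = R_tot − R_other = 0.05148 K/W
L = R·k·A = 0.05148×0.0545×5.11

L ≈ 14.3 mm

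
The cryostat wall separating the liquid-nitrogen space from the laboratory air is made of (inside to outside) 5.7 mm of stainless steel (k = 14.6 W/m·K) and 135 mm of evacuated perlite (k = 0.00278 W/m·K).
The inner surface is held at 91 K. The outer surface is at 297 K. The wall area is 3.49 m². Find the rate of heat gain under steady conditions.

Using the resistance-network approach (series):
R_stainless steel = L/(kA) = 0.0057/(14.6×3.49) = 1.119×10^-4 K/W
R_evacuated perlite = L/(kA) = 0.135/(0.00278×3.49) = 13.91 K/W
R_total = 13.91 K/W
Q = ΔT / R_total = 206 / 13.91

Q ≈ 14.8 W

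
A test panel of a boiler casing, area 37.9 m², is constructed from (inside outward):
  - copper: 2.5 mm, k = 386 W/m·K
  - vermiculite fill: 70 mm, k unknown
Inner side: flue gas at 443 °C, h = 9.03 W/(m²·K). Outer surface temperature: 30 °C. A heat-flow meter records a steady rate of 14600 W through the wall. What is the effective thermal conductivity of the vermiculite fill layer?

k ≈ 0.0728 W/(m·K)

Using the resistance-network approach (series):
R_inner film = 1/(h_i·A) = 1/(9.03×37.9) = 0.002922 K/W
R_copper = L/(kA) = 0.0025/(386×37.9) = 1.709×10^-7 K/W
Sum of known resistances R_other = 0.002922 K/W
Total R = ΔT/Q = 413/14600 = 0.02829 K/W
R_vermiculite fill = R_total − R_other = 0.02537 K/W
k = L/(R·A) = 0.07/(0.02537×37.9)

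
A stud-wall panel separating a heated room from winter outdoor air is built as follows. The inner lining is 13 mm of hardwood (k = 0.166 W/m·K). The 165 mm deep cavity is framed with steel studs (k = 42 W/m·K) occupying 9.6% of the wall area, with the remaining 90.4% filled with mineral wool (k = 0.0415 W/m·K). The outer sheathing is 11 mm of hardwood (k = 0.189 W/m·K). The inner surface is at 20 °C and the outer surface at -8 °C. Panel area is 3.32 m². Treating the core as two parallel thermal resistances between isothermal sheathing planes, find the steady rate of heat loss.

Q ≈ 525 W

Sheathing layers in series; stud and cavity paths in parallel between them.
R_inner = 0.013/(0.166×3.32) = 0.02359 K/W
R_stud  = 0.165/(42×0.096×3.32) = 0.01233 K/W
R_cav   = 0.165/(0.0415×0.904×3.32) = 1.325 K/W
1/R_core = 1/R_stud + 1/R_cav → R_core = 0.01221 K/W
R_outer = 0.011/(0.189×3.32) = 0.01753 K/W
R_total = 0.05333 K/W
Q = ΔT/R_total = 28/0.05333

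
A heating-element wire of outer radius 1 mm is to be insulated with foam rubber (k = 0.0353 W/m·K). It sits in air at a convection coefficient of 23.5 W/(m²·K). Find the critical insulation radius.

r_cr ≈ 1.5 mm

For a cylinder r_cr = k/h = 0.0353/23.5
r_cr = 1.5 mm; since the bare radius (1 mm) is below r_cr, adding a thin layer of insulation will *increase* heat loss.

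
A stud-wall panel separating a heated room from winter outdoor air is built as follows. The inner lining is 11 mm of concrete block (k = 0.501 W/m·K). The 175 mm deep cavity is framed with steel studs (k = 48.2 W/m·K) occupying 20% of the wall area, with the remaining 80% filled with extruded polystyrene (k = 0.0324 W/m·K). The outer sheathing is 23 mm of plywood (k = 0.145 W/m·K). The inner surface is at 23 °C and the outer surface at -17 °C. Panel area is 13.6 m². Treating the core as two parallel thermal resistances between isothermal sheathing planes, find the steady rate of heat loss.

Sheathing layers in series; stud and cavity paths in parallel between them.
R_inner = 0.011/(0.501×13.6) = 0.001614 K/W
R_stud  = 0.175/(48.2×0.2×13.6) = 0.001335 K/W
R_cav   = 0.175/(0.0324×0.8×13.6) = 0.4964 K/W
1/R_core = 1/R_stud + 1/R_cav → R_core = 0.001331 K/W
R_outer = 0.023/(0.145×13.6) = 0.01166 K/W
R_total = 0.01461 K/W
Q = ΔT/R_total = 40/0.01461

Q ≈ 2740 W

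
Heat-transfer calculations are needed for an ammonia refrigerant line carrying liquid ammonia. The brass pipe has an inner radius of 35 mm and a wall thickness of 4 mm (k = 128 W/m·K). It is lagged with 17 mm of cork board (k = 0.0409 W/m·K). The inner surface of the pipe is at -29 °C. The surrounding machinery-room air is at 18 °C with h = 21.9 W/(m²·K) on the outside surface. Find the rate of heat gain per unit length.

q′ ≈ 30.6 W/m

For a radial system each layer contributes R = ln(r_out/r_in)/(2πkL); films add R = 1/(hA).
R_brass pipe wall = ln(39/35)/(2π×128×1) = 1.346×10^-4 K/W
R_cork board = ln(56/39)/(2π×0.0409×1) = 1.408 K/W
R_outer film = 1/(h_o·2πr_oL) = 1/(21.9×2π×0.056×1) = 0.1298 K/W
R_total = 1.538 K/W
Q = ΔT/R_total = 47/1.538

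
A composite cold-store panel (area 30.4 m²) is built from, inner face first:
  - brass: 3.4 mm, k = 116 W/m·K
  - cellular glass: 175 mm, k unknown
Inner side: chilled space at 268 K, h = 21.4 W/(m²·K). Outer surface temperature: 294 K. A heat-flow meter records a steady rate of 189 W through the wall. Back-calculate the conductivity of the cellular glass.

Using the resistance-network approach (series):
R_inner film = 1/(h_i·A) = 1/(21.4×30.4) = 0.001537 K/W
R_brass = L/(kA) = 0.0034/(116×30.4) = 9.642×10^-7 K/W
Sum of known resistances R_other = 0.001538 K/W
Total R = ΔT/Q = 26/189 = 0.1376 K/W
R_cellular glass = R_total − R_other = 0.136 K/W
k = L/(R·A) = 0.175/(0.136×30.4)

k ≈ 0.0423 W/(m·K)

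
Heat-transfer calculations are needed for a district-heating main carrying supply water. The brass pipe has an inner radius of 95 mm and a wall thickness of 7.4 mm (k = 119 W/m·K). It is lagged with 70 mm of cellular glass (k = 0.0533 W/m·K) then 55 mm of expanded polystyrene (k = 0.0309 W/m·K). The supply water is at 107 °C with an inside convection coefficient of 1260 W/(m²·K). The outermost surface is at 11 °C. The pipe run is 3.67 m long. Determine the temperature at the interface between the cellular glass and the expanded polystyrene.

T ≈ 56.9 °C

For a radial system each layer contributes R = ln(r_out/r_in)/(2πkL); films add R = 1/(hA).
R_inner film = 1/(h_i·2πr₁L) = 1/(1260×2π×0.095×3.67) = 3.623×10^-4 K/W
R_brass pipe wall = ln(102.4/95)/(2π×119×3.67) = 2.734×10^-5 K/W
R_cellular glass = ln(172.4/102.4)/(2π×0.0533×3.67) = 0.4238 K/W
R_expanded polystyrene = ln(227.4/172.4)/(2π×0.0309×3.67) = 0.3886 K/W
R_total = 0.8128 K/W
Q = ΔT/R_total = 96/0.8128
Q = 118 W
T_interface = T_inner − Q·ΣR(inner→interface) = 107 − 118×0.4242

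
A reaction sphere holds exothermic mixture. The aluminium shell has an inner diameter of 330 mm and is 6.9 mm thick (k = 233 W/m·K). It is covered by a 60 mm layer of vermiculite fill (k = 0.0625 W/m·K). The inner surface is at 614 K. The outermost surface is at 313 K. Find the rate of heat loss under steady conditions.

Q ≈ 157 W

Spherical conduction: R = (1/r_in − 1/r_out)/(4πk) per layer; series-sum.
R_aluminium shell = (1/0.165 − 1/0.1719)/(4π×233) = 8.309×10^-5 K/W
R_vermiculite fill = (1/0.1719 − 1/0.2319)/(4π×0.0625) = 1.916 K/W
R_total = 1.916 K/W
Q = ΔT/R_total = 301/1.916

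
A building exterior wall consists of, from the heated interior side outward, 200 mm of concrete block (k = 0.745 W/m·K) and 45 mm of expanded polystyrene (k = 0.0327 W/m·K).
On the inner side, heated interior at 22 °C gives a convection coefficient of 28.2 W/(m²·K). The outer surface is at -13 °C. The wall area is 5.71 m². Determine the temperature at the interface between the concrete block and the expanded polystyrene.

T ≈ 15.7 °C

Thermal resistances in series:
R_inner film = 1/(h_i·A) = 1/(28.2×5.71) = 0.00621 K/W
R_concrete block = L/(kA) = 0.2/(0.745×5.71) = 0.04702 K/W
R_expanded polystyrene = L/(kA) = 0.045/(0.0327×5.71) = 0.241 K/W
R_total = 0.2942 K/W;  Q = ΔT/R_total = 35/0.2942 = 119 W
T_interface = T_inner − Q·ΣR(inner→interface) = 22 − 119×0.05323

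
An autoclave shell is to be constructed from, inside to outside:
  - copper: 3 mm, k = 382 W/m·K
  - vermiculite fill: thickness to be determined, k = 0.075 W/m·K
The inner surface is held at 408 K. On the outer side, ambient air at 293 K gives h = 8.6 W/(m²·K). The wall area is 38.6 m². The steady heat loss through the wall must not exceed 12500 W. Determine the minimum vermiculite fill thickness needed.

Thermal resistances in series:
R_copper = L/(kA) = 0.003/(382×38.6) = 2.035×10^-7 K/W
R_outer film = 1/(h_o·A) = 1/(8.6×38.6) = 0.003012 K/W
Sum of the known resistances R_other = 0.003013 K/W
Required total resistance R_tot = ΔT/Q_allow = 115/12500 = 0.0092 K/W
R_vermiculite fill = R_tot − R_other = 0.006187 K/W
L = R·k·A = 0.006187×0.075×38.6

L ≈ 17.9 mm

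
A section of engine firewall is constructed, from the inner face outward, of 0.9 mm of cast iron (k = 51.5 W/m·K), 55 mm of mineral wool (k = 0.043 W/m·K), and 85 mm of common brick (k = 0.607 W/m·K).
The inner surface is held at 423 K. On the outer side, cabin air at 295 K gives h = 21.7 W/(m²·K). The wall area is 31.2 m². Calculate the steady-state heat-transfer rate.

Q ≈ 2730 W

Using the resistance-network approach (series):
R_cast iron = L/(kA) = 0.0009/(51.5×31.2) = 5.601×10^-7 K/W
R_mineral wool = L/(kA) = 0.055/(0.043×31.2) = 0.041 K/W
R_common brick = L/(kA) = 0.085/(0.607×31.2) = 0.004488 K/W
R_outer film = 1/(h_o·A) = 1/(21.7×31.2) = 0.001477 K/W
R_total = 0.04696 K/W
Q = ΔT / R_total = 128 / 0.04696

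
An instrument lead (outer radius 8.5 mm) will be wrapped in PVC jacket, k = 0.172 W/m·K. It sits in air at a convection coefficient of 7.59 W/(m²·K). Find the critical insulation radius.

r_cr ≈ 22.7 mm

For a cylinder r_cr = k/h = 0.172/7.59
r_cr = 22.7 mm; since the bare radius (8.5 mm) is below r_cr, adding a thin layer of insulation will *increase* heat loss.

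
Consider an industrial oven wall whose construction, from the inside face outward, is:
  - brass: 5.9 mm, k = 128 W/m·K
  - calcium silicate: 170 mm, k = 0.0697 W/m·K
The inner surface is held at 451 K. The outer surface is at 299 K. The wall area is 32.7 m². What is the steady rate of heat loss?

Series thermal resistances:
R_brass = L/(kA) = 0.0059/(128×32.7) = 1.41×10^-6 K/W
R_calcium silicate = L/(kA) = 0.17/(0.0697×32.7) = 0.07459 K/W
R_total = 0.07459 K/W
Q = ΔT / R_total = 152 / 0.07459

Q ≈ 2040 W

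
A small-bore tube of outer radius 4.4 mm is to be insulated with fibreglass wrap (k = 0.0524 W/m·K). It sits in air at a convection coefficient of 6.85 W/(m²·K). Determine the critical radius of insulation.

For a cylinder r_cr = k/h = 0.0524/6.85
r_cr = 7.65 mm; since the bare radius (4.4 mm) is below r_cr, adding a thin layer of insulation will *increase* heat loss.

r_cr ≈ 7.65 mm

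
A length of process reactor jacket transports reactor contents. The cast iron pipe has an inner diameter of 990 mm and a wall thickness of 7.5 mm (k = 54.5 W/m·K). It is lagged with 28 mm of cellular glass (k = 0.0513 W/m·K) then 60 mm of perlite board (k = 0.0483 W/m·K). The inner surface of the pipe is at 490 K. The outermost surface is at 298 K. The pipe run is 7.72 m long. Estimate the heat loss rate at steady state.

Q ≈ 2840 W

For a radial system each layer contributes R = ln(r_out/r_in)/(2πkL); films add R = 1/(hA).
R_cast iron pipe wall = ln(502.5/495)/(2π×54.5×7.72) = 5.688×10^-6 K/W
R_cellular glass = ln(530.5/502.5)/(2π×0.0513×7.72) = 0.02179 K/W
R_perlite board = ln(590.5/530.5)/(2π×0.0483×7.72) = 0.04573 K/W
R_total = 0.06753 K/W
Q = ΔT/R_total = 192/0.06753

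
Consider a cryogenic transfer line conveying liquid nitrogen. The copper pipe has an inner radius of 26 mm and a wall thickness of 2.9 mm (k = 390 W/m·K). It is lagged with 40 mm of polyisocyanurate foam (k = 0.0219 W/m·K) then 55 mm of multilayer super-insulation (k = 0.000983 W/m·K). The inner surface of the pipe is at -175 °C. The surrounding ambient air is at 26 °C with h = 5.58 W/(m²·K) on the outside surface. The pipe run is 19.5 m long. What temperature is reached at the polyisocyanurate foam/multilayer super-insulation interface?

T ≈ -163 °C

Cylindrical conduction, so R = ln(r₂/r₁)/(2πkL) per layer, in series:
R_copper pipe wall = ln(28.9/26)/(2π×390×19.5) = 2.213×10^-6 K/W
R_polyisocyanurate foam = ln(68.9/28.9)/(2π×0.0219×19.5) = 0.3238 K/W
R_multilayer super-insulation = ln(123.9/68.9)/(2π×0.000983×19.5) = 4.872 K/W
R_outer film = 1/(h_o·2πr_oL) = 1/(5.58×2π×0.1239×19.5) = 0.01181 K/W
R_total = 5.208 K/W
Q = ΔT/R_total = 201/5.208
Q = 38.6 W
T_interface = T_inner + Q·ΣR(inner→interface) = -175 + 38.6×0.3238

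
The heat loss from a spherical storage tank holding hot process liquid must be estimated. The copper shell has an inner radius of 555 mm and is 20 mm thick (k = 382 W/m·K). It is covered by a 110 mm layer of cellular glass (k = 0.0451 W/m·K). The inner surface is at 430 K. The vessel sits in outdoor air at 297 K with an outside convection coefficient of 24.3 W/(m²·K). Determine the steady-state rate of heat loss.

Radial (spherical) resistances in series:
R_copper shell = (1/0.555 − 1/0.575)/(4π×382) = 1.306×10^-5 K/W
R_cellular glass = (1/0.575 − 1/0.685)/(4π×0.0451) = 0.4928 K/W
R_outer film = 1/(h·4πr_o²) = 1/(24.3×4π×0.685²) = 0.006979 K/W
R_total = 0.4998 K/W
Q = ΔT/R_total = 133/0.4998

Q ≈ 266 W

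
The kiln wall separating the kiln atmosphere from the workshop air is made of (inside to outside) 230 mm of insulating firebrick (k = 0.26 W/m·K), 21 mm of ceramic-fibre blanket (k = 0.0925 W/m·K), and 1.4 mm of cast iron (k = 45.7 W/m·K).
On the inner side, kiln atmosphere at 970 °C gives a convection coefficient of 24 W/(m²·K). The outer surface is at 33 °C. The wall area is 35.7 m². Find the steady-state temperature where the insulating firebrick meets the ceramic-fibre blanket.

Model the wall as resistances in series:
R_inner film = 1/(h_i·A) = 1/(24×35.7) = 0.001167 K/W
R_insulating firebrick = L/(kA) = 0.23/(0.26×35.7) = 0.02478 K/W
R_ceramic-fibre blanket = L/(kA) = 0.021/(0.0925×35.7) = 0.006359 K/W
R_cast iron = L/(kA) = 0.0014/(45.7×35.7) = 8.581×10^-7 K/W
R_total = 0.03231 K/W;  Q = ΔT/R_total = 937/0.03231 = 29000 W
T_interface = T_inner − Q·ΣR(inner→interface) = 970 − 29000×0.02595

T ≈ 217 °C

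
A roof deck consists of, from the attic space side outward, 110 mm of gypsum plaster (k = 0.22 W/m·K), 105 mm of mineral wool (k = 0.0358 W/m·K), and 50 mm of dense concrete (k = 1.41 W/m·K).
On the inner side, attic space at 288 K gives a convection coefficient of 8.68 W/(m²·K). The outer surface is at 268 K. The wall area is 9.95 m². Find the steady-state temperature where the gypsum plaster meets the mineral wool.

T ≈ 285 K

Treating each layer as a thermal resistance in series:
R_inner film = 1/(h_i·A) = 1/(8.68×9.95) = 0.01158 K/W
R_gypsum plaster = L/(kA) = 0.11/(0.22×9.95) = 0.05025 K/W
R_mineral wool = L/(kA) = 0.105/(0.0358×9.95) = 0.2948 K/W
R_dense concrete = L/(kA) = 0.05/(1.41×9.95) = 0.003564 K/W
R_total = 0.3602 K/W;  Q = ΔT/R_total = 20/0.3602 = 55.53 W
T_interface = T_inner − Q·ΣR(inner→interface) = 288 − 55.5×0.06183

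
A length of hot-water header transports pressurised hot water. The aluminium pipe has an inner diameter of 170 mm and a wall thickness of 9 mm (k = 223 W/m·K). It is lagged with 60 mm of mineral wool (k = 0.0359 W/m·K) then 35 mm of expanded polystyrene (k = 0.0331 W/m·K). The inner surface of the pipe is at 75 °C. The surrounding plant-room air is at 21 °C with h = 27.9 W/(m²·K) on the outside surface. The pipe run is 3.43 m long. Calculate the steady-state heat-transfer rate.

Cylindrical conduction, so R = ln(r₂/r₁)/(2πkL) per layer, in series:
R_aluminium pipe wall = ln(94/85)/(2π×223×3.43) = 2.094×10^-5 K/W
R_mineral wool = ln(154/94)/(2π×0.0359×3.43) = 0.6381 K/W
R_expanded polystyrene = ln(189/154)/(2π×0.0331×3.43) = 0.2871 K/W
R_outer film = 1/(h_o·2πr_oL) = 1/(27.9×2π×0.189×3.43) = 0.0088 K/W
R_total = 0.934 K/W
Q = ΔT/R_total = 54/0.934

Q ≈ 57.8 W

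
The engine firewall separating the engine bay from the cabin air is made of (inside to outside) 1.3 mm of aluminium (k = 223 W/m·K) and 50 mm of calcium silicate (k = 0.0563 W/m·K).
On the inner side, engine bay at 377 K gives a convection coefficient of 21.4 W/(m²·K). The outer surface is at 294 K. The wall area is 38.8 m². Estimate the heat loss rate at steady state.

Q ≈ 3440 W

Using the resistance-network approach (series):
R_inner film = 1/(h_i·A) = 1/(21.4×38.8) = 0.001204 K/W
R_aluminium = L/(kA) = 0.0013/(223×38.8) = 1.502×10^-7 K/W
R_calcium silicate = L/(kA) = 0.05/(0.0563×38.8) = 0.02289 K/W
R_total = 0.02409 K/W
Q = ΔT / R_total = 83 / 0.02409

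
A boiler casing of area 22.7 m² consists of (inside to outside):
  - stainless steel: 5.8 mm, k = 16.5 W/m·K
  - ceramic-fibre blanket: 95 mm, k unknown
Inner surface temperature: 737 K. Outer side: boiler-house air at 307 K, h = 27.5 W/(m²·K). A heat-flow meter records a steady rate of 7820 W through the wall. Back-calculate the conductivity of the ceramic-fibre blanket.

Model the wall as resistances in series:
R_stainless steel = L/(kA) = 0.0058/(16.5×22.7) = 1.549×10^-5 K/W
R_outer film = 1/(h_o·A) = 1/(27.5×22.7) = 0.001602 K/W
Sum of known resistances R_other = 0.001617 K/W
Total R = ΔT/Q = 430/7820 = 0.05499 K/W
R_ceramic-fibre blanket = R_total − R_other = 0.05337 K/W
k = L/(R·A) = 0.095/(0.05337×22.7)

k ≈ 0.0784 W/(m·K)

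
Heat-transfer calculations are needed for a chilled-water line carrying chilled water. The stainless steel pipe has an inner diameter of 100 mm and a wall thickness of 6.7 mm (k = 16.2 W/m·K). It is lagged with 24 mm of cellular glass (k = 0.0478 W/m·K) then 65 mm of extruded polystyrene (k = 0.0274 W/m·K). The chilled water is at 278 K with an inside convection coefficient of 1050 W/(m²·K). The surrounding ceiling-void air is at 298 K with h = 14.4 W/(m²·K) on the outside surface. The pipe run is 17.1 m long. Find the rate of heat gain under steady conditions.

Q ≈ 73 W

Radial resistances (cylindrical: R_cond = ln(r_o/r_i)/(2πkL), R_conv = 1/(h·2πrL)):
R_inner film = 1/(h_i·2πr₁L) = 1/(1050×2π×0.05×17.1) = 1.773×10^-4 K/W
R_stainless steel pipe wall = ln(56.7/50)/(2π×16.2×17.1) = 7.225×10^-5 K/W
R_cellular glass = ln(80.7/56.7)/(2π×0.0478×17.1) = 0.06873 K/W
R_extruded polystyrene = ln(145.7/80.7)/(2π×0.0274×17.1) = 0.2007 K/W
R_outer film = 1/(h_o·2πr_oL) = 1/(14.4×2π×0.1457×17.1) = 0.004436 K/W
R_total = 0.2741 K/W
Q = ΔT/R_total = 20/0.2741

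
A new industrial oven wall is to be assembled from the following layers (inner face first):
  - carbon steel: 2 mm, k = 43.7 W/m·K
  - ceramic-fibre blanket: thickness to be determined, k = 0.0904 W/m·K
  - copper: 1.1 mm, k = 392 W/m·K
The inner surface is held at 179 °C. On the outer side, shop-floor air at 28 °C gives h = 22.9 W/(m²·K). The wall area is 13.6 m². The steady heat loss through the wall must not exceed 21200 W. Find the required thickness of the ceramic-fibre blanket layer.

L ≈ 4.8 mm

Thermal resistances in series:
R_carbon steel = L/(kA) = 0.002/(43.7×13.6) = 3.365×10^-6 K/W
R_copper = L/(kA) = 0.0011/(392×13.6) = 2.063×10^-7 K/W
R_outer film = 1/(h_o·A) = 1/(22.9×13.6) = 0.003211 K/W
Sum of the known resistances R_other = 0.003214 K/W
Required total resistance R_tot = ΔT/Q_allow = 151/21200 = 0.007123 K/W
R_ceramic-fibre blanket = R_tot − R_other = 0.003908 K/W
L = R·k·A = 0.003908×0.0904×13.6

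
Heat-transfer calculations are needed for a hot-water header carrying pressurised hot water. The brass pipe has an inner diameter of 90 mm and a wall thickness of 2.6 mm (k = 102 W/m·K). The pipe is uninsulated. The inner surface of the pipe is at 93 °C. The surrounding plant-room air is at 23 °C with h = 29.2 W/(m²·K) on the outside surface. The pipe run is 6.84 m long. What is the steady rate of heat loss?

Radial resistances (cylindrical: R_cond = ln(r_o/r_i)/(2πkL), R_conv = 1/(h·2πrL)):
R_brass pipe wall = ln(47.6/45)/(2π×102×6.84) = 1.281×10^-5 K/W
R_outer film = 1/(h_o·2πr_oL) = 1/(29.2×2π×0.0476×6.84) = 0.01674 K/W
R_total = 0.01675 K/W
Q = ΔT/R_total = 70/0.01675

Q ≈ 4180 W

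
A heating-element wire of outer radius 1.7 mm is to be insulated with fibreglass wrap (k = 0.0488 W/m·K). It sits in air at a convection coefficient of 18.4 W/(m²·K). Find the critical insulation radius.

r_cr ≈ 2.65 mm

For a cylinder r_cr = k/h = 0.0488/18.4
r_cr = 2.65 mm; since the bare radius (1.7 mm) is below r_cr, adding a thin layer of insulation will *increase* heat loss.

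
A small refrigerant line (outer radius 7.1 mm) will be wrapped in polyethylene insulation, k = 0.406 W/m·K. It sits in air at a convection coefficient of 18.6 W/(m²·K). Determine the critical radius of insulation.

r_cr ≈ 21.8 mm

For a cylinder r_cr = k/h = 0.406/18.6
r_cr = 21.8 mm; since the bare radius (7.1 mm) is below r_cr, adding a thin layer of insulation will *increase* heat loss.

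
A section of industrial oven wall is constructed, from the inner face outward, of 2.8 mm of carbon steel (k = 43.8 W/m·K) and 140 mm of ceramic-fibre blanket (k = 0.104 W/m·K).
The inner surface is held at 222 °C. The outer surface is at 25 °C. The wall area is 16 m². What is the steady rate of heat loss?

Q ≈ 2340 W

Thermal resistances in series:
R_carbon steel = L/(kA) = 0.0028/(43.8×16) = 3.995×10^-6 K/W
R_ceramic-fibre blanket = L/(kA) = 0.14/(0.104×16) = 0.08413 K/W
R_total = 0.08414 K/W
Q = ΔT / R_total = 197 / 0.08414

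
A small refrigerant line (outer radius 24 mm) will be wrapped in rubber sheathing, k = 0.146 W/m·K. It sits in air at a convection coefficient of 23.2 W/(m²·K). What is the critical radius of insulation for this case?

r_cr ≈ 6.29 mm

For a cylinder r_cr = k/h = 0.146/23.2
r_cr = 6.29 mm; since the bare radius (24 mm) is above r_cr, any added insulation will reduce heat loss.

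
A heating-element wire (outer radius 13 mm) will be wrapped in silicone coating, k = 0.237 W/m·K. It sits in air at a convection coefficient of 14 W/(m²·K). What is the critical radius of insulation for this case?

r_cr ≈ 16.9 mm

For a cylinder r_cr = k/h = 0.237/14
r_cr = 16.9 mm; since the bare radius (13 mm) is below r_cr, adding a thin layer of insulation will *increase* heat loss.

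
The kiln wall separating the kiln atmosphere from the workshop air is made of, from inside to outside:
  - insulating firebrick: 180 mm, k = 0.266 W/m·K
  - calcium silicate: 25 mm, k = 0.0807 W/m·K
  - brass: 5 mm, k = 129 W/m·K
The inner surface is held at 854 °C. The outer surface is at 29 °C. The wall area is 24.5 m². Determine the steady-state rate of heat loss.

Q ≈ 20500 W

Series thermal resistances:
R_insulating firebrick = L/(kA) = 0.18/(0.266×24.5) = 0.02762 K/W
R_calcium silicate = L/(kA) = 0.025/(0.0807×24.5) = 0.01264 K/W
R_brass = L/(kA) = 0.005/(129×24.5) = 1.582×10^-6 K/W
R_total = 0.04027 K/W
Q = ΔT / R_total = 825 / 0.04027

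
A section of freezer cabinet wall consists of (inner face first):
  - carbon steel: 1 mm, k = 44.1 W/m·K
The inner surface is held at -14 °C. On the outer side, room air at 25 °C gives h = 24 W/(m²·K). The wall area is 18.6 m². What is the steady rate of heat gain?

Series thermal resistances:
R_carbon steel = L/(kA) = 0.001/(44.1×18.6) = 1.219×10^-6 K/W
R_outer film = 1/(h_o·A) = 1/(24×18.6) = 0.00224 K/W
R_total = 0.002241 K/W
Q = ΔT / R_total = 39 / 0.002241

Q ≈ 17400 W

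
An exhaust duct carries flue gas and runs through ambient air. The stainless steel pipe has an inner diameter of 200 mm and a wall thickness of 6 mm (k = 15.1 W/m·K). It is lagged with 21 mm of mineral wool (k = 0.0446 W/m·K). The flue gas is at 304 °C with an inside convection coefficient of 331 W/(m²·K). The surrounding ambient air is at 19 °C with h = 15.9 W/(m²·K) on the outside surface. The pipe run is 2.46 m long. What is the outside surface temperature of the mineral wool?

Cylindrical conduction, so R = ln(r₂/r₁)/(2πkL) per layer, in series:
R_inner film = 1/(h_i·2πr₁L) = 1/(331×2π×0.1×2.46) = 0.001955 K/W
R_stainless steel pipe wall = ln(106/100)/(2π×15.1×2.46) = 2.497×10^-4 K/W
R_mineral wool = ln(127/106)/(2π×0.0446×2.46) = 0.2622 K/W
R_outer film = 1/(h_o·2πr_oL) = 1/(15.9×2π×0.127×2.46) = 0.03204 K/W
R_total = 0.2964 K/W
Q = ΔT/R_total = 285/0.2964
Q = 961 W
T_interface = T_inner − Q·ΣR(inner→interface) = 304 − 961×0.2644

T ≈ 49.8 °C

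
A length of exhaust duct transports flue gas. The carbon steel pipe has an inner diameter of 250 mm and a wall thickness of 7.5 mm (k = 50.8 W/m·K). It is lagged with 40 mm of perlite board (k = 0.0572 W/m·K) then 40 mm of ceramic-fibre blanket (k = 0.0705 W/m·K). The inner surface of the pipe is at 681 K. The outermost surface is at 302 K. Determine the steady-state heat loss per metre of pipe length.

q′ ≈ 315 W/m

Treating each annulus and film as a series resistance:
R_carbon steel pipe wall = ln(132.5/125)/(2π×50.8×1) = 1.826×10^-4 K/W
R_perlite board = ln(172.5/132.5)/(2π×0.0572×1) = 0.734 K/W
R_ceramic-fibre blanket = ln(212.5/172.5)/(2π×0.0705×1) = 0.4708 K/W
R_total = 1.205 K/W
Q = ΔT/R_total = 379/1.205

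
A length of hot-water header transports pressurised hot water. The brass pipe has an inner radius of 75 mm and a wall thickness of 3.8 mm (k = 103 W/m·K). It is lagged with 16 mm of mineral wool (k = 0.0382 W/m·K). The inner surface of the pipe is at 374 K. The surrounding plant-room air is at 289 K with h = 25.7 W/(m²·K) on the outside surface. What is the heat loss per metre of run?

Treating each annulus and film as a series resistance:
R_brass pipe wall = ln(78.8/75)/(2π×103×1) = 7.637×10^-5 K/W
R_mineral wool = ln(94.8/78.8)/(2π×0.0382×1) = 0.7702 K/W
R_outer film = 1/(h_o·2πr_oL) = 1/(25.7×2π×0.0948×1) = 0.06532 K/W
R_total = 0.8356 K/W
Q = ΔT/R_total = 85/0.8356

q′ ≈ 102 W/m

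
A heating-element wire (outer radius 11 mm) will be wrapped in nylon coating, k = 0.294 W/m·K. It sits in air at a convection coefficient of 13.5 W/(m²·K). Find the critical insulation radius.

For a cylinder r_cr = k/h = 0.294/13.5
r_cr = 21.8 mm; since the bare radius (11 mm) is below r_cr, adding a thin layer of insulation will *increase* heat loss.

r_cr ≈ 21.8 mm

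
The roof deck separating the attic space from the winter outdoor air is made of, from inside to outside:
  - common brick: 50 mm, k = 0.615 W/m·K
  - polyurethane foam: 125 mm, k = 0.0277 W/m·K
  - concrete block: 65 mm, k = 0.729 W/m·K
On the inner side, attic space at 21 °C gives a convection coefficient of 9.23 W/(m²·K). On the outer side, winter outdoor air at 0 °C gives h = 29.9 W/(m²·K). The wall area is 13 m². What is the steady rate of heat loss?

Q ≈ 56.6 W

Using the resistance-network approach (series):
R_inner film = 1/(h_i·A) = 1/(9.23×13) = 0.008334 K/W
R_common brick = L/(kA) = 0.05/(0.615×13) = 0.006254 K/W
R_polyurethane foam = L/(kA) = 0.125/(0.0277×13) = 0.3471 K/W
R_concrete block = L/(kA) = 0.065/(0.729×13) = 0.006859 K/W
R_outer film = 1/(h_o·A) = 1/(29.9×13) = 0.002573 K/W
R_total = 0.3711 K/W
Q = ΔT / R_total = 21 / 0.3711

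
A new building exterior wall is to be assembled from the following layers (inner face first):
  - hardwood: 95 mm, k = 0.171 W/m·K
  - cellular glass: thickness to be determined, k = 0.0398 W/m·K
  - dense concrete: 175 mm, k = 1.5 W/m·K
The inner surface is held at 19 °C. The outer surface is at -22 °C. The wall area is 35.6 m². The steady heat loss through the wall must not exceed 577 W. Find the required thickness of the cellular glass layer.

Treating each layer as a thermal resistance in series:
R_hardwood = L/(kA) = 0.095/(0.171×35.6) = 0.01561 K/W
R_dense concrete = L/(kA) = 0.175/(1.5×35.6) = 0.003277 K/W
Sum of the known resistances R_other = 0.01888 K/W
Required total resistance R_tot = ΔT/Q_allow = 41/577 = 0.07106 K/W
R_cellular glass = R_tot − R_other = 0.05217 K/W
L = R·k·A = 0.05217×0.0398×35.6

L ≈ 73.9 mm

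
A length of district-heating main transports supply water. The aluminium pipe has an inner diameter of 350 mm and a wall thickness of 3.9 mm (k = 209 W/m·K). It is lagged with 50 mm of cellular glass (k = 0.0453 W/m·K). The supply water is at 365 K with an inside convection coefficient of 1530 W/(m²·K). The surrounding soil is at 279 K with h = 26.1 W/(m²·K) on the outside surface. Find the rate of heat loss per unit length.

Treating each annulus and film as a series resistance:
R_inner film = 1/(h_i·2πr₁L) = 1/(1530×2π×0.175×1) = 5.944×10^-4 K/W
R_aluminium pipe wall = ln(178.9/175)/(2π×209×1) = 1.678×10^-5 K/W
R_cellular glass = ln(228.9/178.9)/(2π×0.0453×1) = 0.8659 K/W
R_outer film = 1/(h_o·2πr_oL) = 1/(26.1×2π×0.2289×1) = 0.02664 K/W
R_total = 0.8931 K/W
Q = ΔT/R_total = 86/0.8931

q′ ≈ 96.3 W/m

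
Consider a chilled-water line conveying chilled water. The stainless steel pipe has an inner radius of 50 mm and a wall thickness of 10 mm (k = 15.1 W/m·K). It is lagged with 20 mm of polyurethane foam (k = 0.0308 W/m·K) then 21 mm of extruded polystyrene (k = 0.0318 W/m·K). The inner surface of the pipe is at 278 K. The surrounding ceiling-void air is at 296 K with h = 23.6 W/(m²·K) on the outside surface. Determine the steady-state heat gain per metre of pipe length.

q′ ≈ 6.61 W/m

Treating each annulus and film as a series resistance:
R_stainless steel pipe wall = ln(60/50)/(2π×15.1×1) = 0.001922 K/W
R_polyurethane foam = ln(80/60)/(2π×0.0308×1) = 1.487 K/W
R_extruded polystyrene = ln(101/80)/(2π×0.0318×1) = 1.167 K/W
R_outer film = 1/(h_o·2πr_oL) = 1/(23.6×2π×0.101×1) = 0.06677 K/W
R_total = 2.722 K/W
Q = ΔT/R_total = 18/2.722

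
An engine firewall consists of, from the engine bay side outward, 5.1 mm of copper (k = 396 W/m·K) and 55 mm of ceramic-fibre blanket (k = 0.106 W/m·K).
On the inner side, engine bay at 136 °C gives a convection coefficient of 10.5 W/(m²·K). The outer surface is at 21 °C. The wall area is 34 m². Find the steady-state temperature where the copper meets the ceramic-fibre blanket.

T ≈ 118 °C

Using the resistance-network approach (series):
R_inner film = 1/(h_i·A) = 1/(10.5×34) = 0.002801 K/W
R_copper = L/(kA) = 0.0051/(396×34) = 3.788×10^-7 K/W
R_ceramic-fibre blanket = L/(kA) = 0.055/(0.106×34) = 0.01526 K/W
R_total = 0.01806 K/W;  Q = ΔT/R_total = 115/0.01806 = 6367 W
T_interface = T_inner − Q·ΣR(inner→interface) = 136 − 6370×0.002801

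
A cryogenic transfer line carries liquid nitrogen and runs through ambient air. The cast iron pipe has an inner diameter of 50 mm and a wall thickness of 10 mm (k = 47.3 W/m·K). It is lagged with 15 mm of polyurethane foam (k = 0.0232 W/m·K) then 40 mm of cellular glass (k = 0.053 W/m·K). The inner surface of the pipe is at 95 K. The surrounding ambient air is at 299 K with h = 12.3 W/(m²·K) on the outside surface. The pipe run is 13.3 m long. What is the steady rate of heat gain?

Per-layer cylindrical resistances, series-summed:
R_cast iron pipe wall = ln(35/25)/(2π×47.3×13.3) = 8.512×10^-5 K/W
R_polyurethane foam = ln(50/35)/(2π×0.0232×13.3) = 0.184 K/W
R_cellular glass = ln(90/50)/(2π×0.053×13.3) = 0.1327 K/W
R_outer film = 1/(h_o·2πr_oL) = 1/(12.3×2π×0.09×13.3) = 0.01081 K/W
R_total = 0.3276 K/W
Q = ΔT/R_total = 204/0.3276

Q ≈ 623 W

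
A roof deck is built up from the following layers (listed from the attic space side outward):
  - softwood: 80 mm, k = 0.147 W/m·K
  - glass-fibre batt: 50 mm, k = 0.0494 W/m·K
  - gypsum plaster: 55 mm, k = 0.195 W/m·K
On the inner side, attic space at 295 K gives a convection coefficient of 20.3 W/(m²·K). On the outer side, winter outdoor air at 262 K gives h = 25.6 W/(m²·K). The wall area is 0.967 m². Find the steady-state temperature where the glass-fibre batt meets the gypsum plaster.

Model the wall as resistances in series:
R_inner film = 1/(h_i·A) = 1/(20.3×0.967) = 0.05094 K/W
R_softwood = L/(kA) = 0.08/(0.147×0.967) = 0.5628 K/W
R_glass-fibre batt = L/(kA) = 0.05/(0.0494×0.967) = 1.047 K/W
R_gypsum plaster = L/(kA) = 0.055/(0.195×0.967) = 0.2917 K/W
R_outer film = 1/(h_o·A) = 1/(25.6×0.967) = 0.0404 K/W
R_total = 1.992 K/W;  Q = ΔT/R_total = 33/1.992 = 16.56 W
T_interface = T_inner − Q·ΣR(inner→interface) = 295 − 16.6×1.66

T ≈ 267 K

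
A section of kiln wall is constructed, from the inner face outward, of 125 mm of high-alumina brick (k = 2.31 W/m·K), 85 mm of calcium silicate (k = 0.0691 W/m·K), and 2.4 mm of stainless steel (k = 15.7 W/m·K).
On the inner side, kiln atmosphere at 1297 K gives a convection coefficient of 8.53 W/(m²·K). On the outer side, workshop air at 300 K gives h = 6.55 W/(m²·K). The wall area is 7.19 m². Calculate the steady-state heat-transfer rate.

Using the resistance-network approach (series):
R_inner film = 1/(h_i·A) = 1/(8.53×7.19) = 0.01631 K/W
R_high-alumina brick = L/(kA) = 0.125/(2.31×7.19) = 0.007526 K/W
R_calcium silicate = L/(kA) = 0.085/(0.0691×7.19) = 0.1711 K/W
R_stainless steel = L/(kA) = 0.0024/(15.7×7.19) = 2.126×10^-5 K/W
R_outer film = 1/(h_o·A) = 1/(6.55×7.19) = 0.02123 K/W
R_total = 0.2162 K/W
Q = ΔT / R_total = 997 / 0.2162

Q ≈ 4610 W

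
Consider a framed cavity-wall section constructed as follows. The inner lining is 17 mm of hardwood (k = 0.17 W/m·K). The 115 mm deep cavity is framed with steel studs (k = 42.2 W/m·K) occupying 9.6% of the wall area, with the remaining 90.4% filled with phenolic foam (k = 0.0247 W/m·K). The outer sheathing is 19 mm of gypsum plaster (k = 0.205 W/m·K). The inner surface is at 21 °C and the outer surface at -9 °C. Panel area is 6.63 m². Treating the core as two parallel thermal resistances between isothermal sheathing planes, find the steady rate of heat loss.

Q ≈ 900 W

Sheathing layers in series; stud and cavity paths in parallel between them.
R_inner = 0.017/(0.17×6.63) = 0.01508 K/W
R_stud  = 0.115/(42.2×0.096×6.63) = 0.004282 K/W
R_cav   = 0.115/(0.0247×0.904×6.63) = 0.7768 K/W
1/R_core = 1/R_stud + 1/R_cav → R_core = 0.004258 K/W
R_outer = 0.019/(0.205×6.63) = 0.01398 K/W
R_total = 0.03332 K/W
Q = ΔT/R_total = 30/0.03332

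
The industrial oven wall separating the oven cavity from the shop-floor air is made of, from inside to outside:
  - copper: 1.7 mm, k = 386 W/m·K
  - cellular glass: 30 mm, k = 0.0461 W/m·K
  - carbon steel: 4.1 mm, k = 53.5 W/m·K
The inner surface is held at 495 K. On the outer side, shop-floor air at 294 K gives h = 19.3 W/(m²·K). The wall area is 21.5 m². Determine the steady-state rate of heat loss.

Thermal resistances in series:
R_copper = L/(kA) = 0.0017/(386×21.5) = 2.048×10^-7 K/W
R_cellular glass = L/(kA) = 0.03/(0.0461×21.5) = 0.03027 K/W
R_carbon steel = L/(kA) = 0.0041/(53.5×21.5) = 3.564×10^-6 K/W
R_outer film = 1/(h_o·A) = 1/(19.3×21.5) = 0.00241 K/W
R_total = 0.03268 K/W
Q = ΔT / R_total = 201 / 0.03268

Q ≈ 6150 W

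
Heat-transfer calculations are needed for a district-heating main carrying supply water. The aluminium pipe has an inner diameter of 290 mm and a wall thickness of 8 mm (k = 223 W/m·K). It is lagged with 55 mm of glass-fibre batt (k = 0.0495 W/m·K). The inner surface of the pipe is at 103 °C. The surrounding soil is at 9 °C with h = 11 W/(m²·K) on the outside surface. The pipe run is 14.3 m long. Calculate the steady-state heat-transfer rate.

Q ≈ 1270 W

Cylindrical conduction, so R = ln(r₂/r₁)/(2πkL) per layer, in series:
R_aluminium pipe wall = ln(153/145)/(2π×223×14.3) = 2.68×10^-6 K/W
R_glass-fibre batt = ln(208/153)/(2π×0.0495×14.3) = 0.06905 K/W
R_outer film = 1/(h_o·2πr_oL) = 1/(11×2π×0.208×14.3) = 0.004864 K/W
R_total = 0.07392 K/W
Q = ΔT/R_total = 94/0.07392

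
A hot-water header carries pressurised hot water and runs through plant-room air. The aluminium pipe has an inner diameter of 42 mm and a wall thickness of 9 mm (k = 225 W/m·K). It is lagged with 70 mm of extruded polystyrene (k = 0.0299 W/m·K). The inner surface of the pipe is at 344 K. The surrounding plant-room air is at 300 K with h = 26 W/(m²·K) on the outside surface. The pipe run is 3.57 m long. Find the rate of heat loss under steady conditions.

Cylindrical conduction, so R = ln(r₂/r₁)/(2πkL) per layer, in series:
R_aluminium pipe wall = ln(30/21)/(2π×225×3.57) = 7.067×10^-5 K/W
R_extruded polystyrene = ln(100/30)/(2π×0.0299×3.57) = 1.795 K/W
R_outer film = 1/(h_o·2πr_oL) = 1/(26×2π×0.1×3.57) = 0.01715 K/W
R_total = 1.812 K/W
Q = ΔT/R_total = 44/1.812

Q ≈ 24.3 W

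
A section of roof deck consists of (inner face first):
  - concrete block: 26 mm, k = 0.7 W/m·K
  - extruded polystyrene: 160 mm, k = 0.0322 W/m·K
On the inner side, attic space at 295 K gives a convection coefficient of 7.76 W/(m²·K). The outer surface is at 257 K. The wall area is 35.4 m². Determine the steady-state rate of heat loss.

Thermal resistances in series:
R_inner film = 1/(h_i·A) = 1/(7.76×35.4) = 0.00364 K/W
R_concrete block = L/(kA) = 0.026/(0.7×35.4) = 0.001049 K/W
R_extruded polystyrene = L/(kA) = 0.16/(0.0322×35.4) = 0.1404 K/W
R_total = 0.1451 K/W
Q = ΔT / R_total = 38 / 0.1451

Q ≈ 262 W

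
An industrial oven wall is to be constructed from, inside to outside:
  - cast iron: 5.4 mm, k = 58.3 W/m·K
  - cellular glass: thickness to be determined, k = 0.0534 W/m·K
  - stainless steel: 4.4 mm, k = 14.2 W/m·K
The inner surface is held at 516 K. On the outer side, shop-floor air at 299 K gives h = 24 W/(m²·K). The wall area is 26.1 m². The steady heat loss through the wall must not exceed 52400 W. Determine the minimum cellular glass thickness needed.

Model the wall as resistances in series:
R_cast iron = L/(kA) = 0.0054/(58.3×26.1) = 3.549×10^-6 K/W
R_stainless steel = L/(kA) = 0.0044/(14.2×26.1) = 1.187×10^-5 K/W
R_outer film = 1/(h_o·A) = 1/(24×26.1) = 0.001596 K/W
Sum of the known resistances R_other = 0.001612 K/W
Required total resistance R_tot = ΔT/Q_allow = 217/52400 = 0.004141 K/W
R_cellular glass = R_tot − R_other = 0.002529 K/W
L = R·k·A = 0.002529×0.0534×26.1

L ≈ 3.53 mm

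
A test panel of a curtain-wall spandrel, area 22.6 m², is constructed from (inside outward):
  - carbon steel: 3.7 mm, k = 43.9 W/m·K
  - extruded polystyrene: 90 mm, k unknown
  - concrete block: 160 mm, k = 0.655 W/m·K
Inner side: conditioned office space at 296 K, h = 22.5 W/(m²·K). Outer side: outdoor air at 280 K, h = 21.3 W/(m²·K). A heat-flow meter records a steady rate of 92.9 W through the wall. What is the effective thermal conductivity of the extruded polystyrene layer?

k ≈ 0.0253 W/(m·K)

Model the wall as resistances in series:
R_inner film = 1/(h_i·A) = 1/(22.5×22.6) = 0.001967 K/W
R_carbon steel = L/(kA) = 0.0037/(43.9×22.6) = 3.729×10^-6 K/W
R_concrete block = L/(kA) = 0.16/(0.655×22.6) = 0.01081 K/W
R_outer film = 1/(h_o·A) = 1/(21.3×22.6) = 0.002077 K/W
Sum of known resistances R_other = 0.01486 K/W
Total R = ΔT/Q = 16/92.9 = 0.1722 K/W
R_extruded polystyrene = R_total − R_other = 0.1574 K/W
k = L/(R·A) = 0.09/(0.1574×22.6)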